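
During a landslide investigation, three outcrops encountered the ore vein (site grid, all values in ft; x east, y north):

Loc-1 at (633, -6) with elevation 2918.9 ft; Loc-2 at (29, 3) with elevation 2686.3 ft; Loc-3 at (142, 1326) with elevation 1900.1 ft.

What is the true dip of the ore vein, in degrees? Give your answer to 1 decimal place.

36.1°

Two edge vectors: Loc-1→Loc-2 = (-604, 9, -232.6), Loc-1→Loc-3 = (-491, 1332, -1018.8).
Normal n = (Loc-1→Loc-2) × (Loc-1→Loc-3) = (300654, -501148.6, -800109).
So ∂z/∂x = −n_x/n_z = 0.37577 and ∂z/∂y = −n_y/n_z = −0.62635.
Gradient magnitude |∇z| = √(a² + b²) = √(0.14120 + 0.39231) = 0.73042.
True dip = arctan(0.73042) = 36.1°, dipping toward NNW (azimuth ≈ 329°).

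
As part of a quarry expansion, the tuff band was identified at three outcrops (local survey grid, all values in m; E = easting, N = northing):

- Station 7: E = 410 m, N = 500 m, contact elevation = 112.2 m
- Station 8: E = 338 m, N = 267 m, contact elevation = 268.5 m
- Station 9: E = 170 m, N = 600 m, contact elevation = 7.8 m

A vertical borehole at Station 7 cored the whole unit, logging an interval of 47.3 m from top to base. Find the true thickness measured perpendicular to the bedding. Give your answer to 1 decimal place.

38.3 m

Let the plane be z = a·E + b·N + c.
Station 8−Station 7: −72a − 233b = 156.3;  Station 9−Station 7: −240a + 100b = −104.4.
Solving gives a = 0.13776, b = −0.71338.
|∇z| = √(a²+b²) = 0.72656, so dip δ = arctan(0.72656) = 36.00°.
True thickness = vertical thickness × cos δ = 47.3 × cos 36.00° = 38.3 m.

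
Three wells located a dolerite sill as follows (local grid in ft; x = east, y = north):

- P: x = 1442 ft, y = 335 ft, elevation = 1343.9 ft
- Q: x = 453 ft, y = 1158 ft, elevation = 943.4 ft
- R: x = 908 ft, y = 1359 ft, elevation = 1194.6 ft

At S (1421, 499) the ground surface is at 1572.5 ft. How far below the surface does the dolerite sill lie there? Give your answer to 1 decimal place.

220.2 ft

Let the plane be z = a·x + b·y + c.
Q−P: −989a + 823b = −400.5;  R−P: −534a + 1024b = −149.3.
Solving gives a = 0.501066, b = 0.115497.
Then c = 1343.9 − a·1442 − b·335 = 582.67.
At (1421, 499): z_contact = 712.01 + 57.63 + 582.67 = 1352.32 ft.
Depth below ground = 1572.5 − 1352.32 = 220.2 ft.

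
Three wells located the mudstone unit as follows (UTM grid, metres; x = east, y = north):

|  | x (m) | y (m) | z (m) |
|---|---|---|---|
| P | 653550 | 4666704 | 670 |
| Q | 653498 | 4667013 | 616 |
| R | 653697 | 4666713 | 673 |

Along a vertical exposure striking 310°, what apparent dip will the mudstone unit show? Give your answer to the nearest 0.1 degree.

Two edge vectors: P→Q = (-52, 309, -54), P→R = (147, 9, 3).
Normal n = (P→Q) × (P→R) = (1413, -7782, -45891).
So ∂z/∂x = −n_x/n_z = 0.03079 and ∂z/∂y = −n_y/n_z = −0.16958.
Unit vector along 310° is (sin 310°, cos 310°) = (-0.7660, 0.6428).
Slope in that direction = a·(-0.7660) + b·(0.6428) = −0.13259.
Apparent dip = arctan|0.13259| = 7.6° (true dip is 9.8°, so apparent ≤ true as expected).

7.6°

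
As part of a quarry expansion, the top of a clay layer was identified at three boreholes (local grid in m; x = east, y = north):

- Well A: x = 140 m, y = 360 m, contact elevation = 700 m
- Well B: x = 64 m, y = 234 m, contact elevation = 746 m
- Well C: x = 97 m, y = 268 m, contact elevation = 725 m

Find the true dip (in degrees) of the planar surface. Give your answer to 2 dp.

Two edge vectors: Well A→Well B = (-76, -126, 46), Well A→Well C = (-43, -92, 25).
Normal n = (Well A→Well B) × (Well A→Well C) = (1082, -78, 1574).
So ∂z/∂x = −n_x/n_z = −0.68742 and ∂z/∂y = −n_y/n_z = 0.04956.
Gradient magnitude |∇z| = √(a² + b²) = √(0.47255 + 0.00246) = 0.68920.
True dip = arctan(0.68920) = 34.57°, dipping toward E (azimuth ≈ 094°).

34.57°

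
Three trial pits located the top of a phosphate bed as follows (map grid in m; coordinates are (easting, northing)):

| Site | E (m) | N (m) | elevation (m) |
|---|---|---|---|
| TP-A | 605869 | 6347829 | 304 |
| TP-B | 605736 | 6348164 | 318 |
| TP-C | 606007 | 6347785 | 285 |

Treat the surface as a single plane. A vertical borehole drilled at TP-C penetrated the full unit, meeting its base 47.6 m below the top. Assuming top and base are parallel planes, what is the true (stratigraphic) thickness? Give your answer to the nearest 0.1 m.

47.1 m

Two edge vectors: TP-A→TP-B = (-133, 335, 14), TP-A→TP-C = (138, -44, -19).
Normal n = (TP-A→TP-B) × (TP-A→TP-C) = (-5749, -595, -40378).
So ∂z/∂E = −n_x/n_z = −0.14238 and ∂z/∂N = −n_y/n_z = −0.01474.
|∇z| = √(a²+b²) = 0.14314, so dip δ = arctan(0.14314) = 8.15°.
True thickness = vertical thickness × cos δ = 47.6 × cos 8.15° = 47.1 m.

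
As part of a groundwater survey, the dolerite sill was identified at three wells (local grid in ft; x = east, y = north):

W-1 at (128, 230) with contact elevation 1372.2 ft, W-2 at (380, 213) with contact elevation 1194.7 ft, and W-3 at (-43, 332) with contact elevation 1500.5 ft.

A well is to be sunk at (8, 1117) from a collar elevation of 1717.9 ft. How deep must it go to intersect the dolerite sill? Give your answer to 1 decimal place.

184.9 ft

Two edge vectors: W-1→W-2 = (252, -17, -177.5), W-1→W-3 = (-171, 102, 128.3).
Normal n = (W-1→W-2) × (W-1→W-3) = (15923.9, -1979.1, 22797).
So ∂z/∂x = −n_x/n_z = −0.698509 and ∂z/∂y = −n_y/n_z = 0.086814.
Intercept c from W-1: 1372.2 + 89.41 − 19.97 = 1441.64.
At (8, 1117): z_contact = −5.59 + 96.97 + 1441.64 = 1533.03 ft.
Depth below ground = 1717.9 − 1533.03 = 184.9 ft.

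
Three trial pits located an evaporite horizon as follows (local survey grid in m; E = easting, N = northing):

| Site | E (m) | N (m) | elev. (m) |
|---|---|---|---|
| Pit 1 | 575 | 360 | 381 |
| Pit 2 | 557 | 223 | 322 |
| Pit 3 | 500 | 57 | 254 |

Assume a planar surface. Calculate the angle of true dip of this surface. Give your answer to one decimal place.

24.4°

Let the plane be z = a·E + b·N + c.
Pit 2−Pit 1: −18a − 137b = −59;  Pit 3−Pit 1: −75a − 303b = −127.
Solving gives a = −0.09915, b = 0.44368.
Gradient magnitude |∇z| = √(a² + b²) = √(0.00983 + 0.19686) = 0.45463.
True dip = arctan(0.45463) = 24.4°, dipping toward SSE (azimuth ≈ 167°).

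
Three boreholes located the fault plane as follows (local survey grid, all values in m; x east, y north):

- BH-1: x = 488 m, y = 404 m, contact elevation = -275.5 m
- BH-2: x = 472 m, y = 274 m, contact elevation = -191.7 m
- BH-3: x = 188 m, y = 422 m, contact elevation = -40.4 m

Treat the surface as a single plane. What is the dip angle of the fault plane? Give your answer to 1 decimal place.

Let the plane be z = a·x + b·y + c.
BH-2−BH-1: −16a − 130b = 83.8;  BH-3−BH-1: −300a + 18b = 235.1.
Solving gives a = −0.81632, b = −0.54415.
Gradient magnitude |∇z| = √(a² + b²) = √(0.66637 + 0.29609) = 0.98105.
True dip = arctan(0.98105) = 44.5°, dipping toward ENE (azimuth ≈ 056°).

44.5°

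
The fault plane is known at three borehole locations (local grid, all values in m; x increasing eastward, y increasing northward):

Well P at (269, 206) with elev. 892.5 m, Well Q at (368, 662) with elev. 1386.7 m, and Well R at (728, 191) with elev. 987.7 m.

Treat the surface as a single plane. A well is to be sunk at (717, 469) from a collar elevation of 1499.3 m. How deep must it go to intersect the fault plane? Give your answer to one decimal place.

Let the plane be z = a·x + b·y + c.
Well Q−Well P: 99a + 456b = 494.2;  Well R−Well P: 459a − 15b = 95.2.
Solving gives a = 0.24111, b = 1.03142.
Then c = 892.5 − a·269 − b·206 = 615.17.
At (717, 469): z_contact = 172.88 + 483.74 + 615.17 = 1271.78 m.
Depth below ground = 1499.3 − 1271.78 = 227.5 m.

227.5 m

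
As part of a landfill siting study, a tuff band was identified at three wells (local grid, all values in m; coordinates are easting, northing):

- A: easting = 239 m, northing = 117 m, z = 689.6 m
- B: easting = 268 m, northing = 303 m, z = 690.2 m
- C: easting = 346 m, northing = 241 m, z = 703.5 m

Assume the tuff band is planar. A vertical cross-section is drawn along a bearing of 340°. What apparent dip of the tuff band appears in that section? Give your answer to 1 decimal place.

Let the plane be z = a·easting + b·northing + c.
B−A: 29a + 186b = 0.6;  C−A: 107a + 124b = 13.9.
Solving gives a = 0.15399, b = −0.02078.
Unit vector along 340° is (sin 340°, cos 340°) = (-0.3420, 0.9397).
Slope in that direction = a·(-0.3420) + b·(0.9397) = −0.07220.
Apparent dip = arctan|0.07220| = 4.1° (true dip is 8.8°, so apparent ≤ true as expected).

4.1°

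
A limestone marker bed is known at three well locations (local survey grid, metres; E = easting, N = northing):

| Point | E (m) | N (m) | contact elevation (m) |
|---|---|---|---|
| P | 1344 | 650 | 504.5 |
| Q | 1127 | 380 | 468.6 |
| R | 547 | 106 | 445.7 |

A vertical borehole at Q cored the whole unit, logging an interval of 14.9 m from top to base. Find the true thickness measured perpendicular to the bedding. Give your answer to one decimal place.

Two edge vectors: P→Q = (-217, -270, -35.9), P→R = (-797, -544, -58.8).
Normal n = (P→Q) × (P→R) = (-3653.6, 15852.7, -97142).
So ∂z/∂E = −n_x/n_z = −0.03761 and ∂z/∂N = −n_y/n_z = 0.16319.
|∇z| = √(a²+b²) = 0.16747, so dip δ = arctan(0.16747) = 9.51°.
True thickness = vertical thickness × cos δ = 14.9 × cos 9.51° = 14.7 m.

14.7 m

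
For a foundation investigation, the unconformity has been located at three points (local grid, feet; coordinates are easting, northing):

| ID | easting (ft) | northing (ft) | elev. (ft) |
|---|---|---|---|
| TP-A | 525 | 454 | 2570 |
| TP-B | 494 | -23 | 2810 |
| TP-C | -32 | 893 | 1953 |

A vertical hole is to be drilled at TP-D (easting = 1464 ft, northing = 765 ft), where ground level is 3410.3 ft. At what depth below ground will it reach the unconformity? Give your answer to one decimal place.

375.2 ft

Two edge vectors: TP-A→TP-B = (-31, -477, 240), TP-A→TP-C = (-557, 439, -617).
Normal n = (TP-A→TP-B) × (TP-A→TP-C) = (188949, -152807, -279298).
So ∂z/∂easting = −n_x/n_z = 0.676514 and ∂z/∂northing = −n_y/n_z = −0.547111.
Intercept c from TP-A: 2570 − 355.17 + 248.39 = 2463.22.
At (1464, 765): z_contact = 990.42 − 418.54 + 2463.22 = 3035.10 ft.
Depth below ground = 3410.3 − 3035.10 = 375.2 ft.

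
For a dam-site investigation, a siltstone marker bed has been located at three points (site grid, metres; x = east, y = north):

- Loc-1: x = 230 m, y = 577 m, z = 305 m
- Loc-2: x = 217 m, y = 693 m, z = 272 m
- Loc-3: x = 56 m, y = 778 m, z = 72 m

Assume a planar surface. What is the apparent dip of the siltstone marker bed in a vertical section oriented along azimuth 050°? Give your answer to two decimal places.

38.31°

Let the plane be z = a·x + b·y + c.
Loc-2−Loc-1: −13a + 116b = −33;  Loc-3−Loc-1: −174a + 201b = −233.
Solving gives a = 1.16072, b = −0.15440.
Unit vector along 050° is (sin 50°, cos 50°) = (0.7660, 0.6428).
Slope in that direction = a·(0.7660) + b·(0.6428) = 0.78991.
Apparent dip = arctan|0.78991| = 38.31° (true dip is 49.5°, so apparent ≤ true as expected).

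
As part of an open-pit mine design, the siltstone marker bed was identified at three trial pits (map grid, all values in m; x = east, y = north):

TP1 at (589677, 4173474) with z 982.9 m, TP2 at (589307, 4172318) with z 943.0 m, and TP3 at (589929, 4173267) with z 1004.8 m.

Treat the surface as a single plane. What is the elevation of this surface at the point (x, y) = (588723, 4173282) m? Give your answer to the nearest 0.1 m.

Two edge vectors: TP1→TP2 = (-370, -1156, -39.9), TP1→TP3 = (252, -207, 21.9).
Normal n = (TP1→TP2) × (TP1→TP3) = (-33575.7, -1951.8, 367902).
So ∂z/∂x = −n_x/n_z = 0.091262619 and ∂z/∂y = −n_y/n_z = 0.005305217.
Intercept c from TP1: 982.9 − 53815.47 − 22141.19 = −74973.75.
At (588723, 4173282): z = 53728.4 + 22140.2 − 74973.75 = 894.8 m.

894.8 m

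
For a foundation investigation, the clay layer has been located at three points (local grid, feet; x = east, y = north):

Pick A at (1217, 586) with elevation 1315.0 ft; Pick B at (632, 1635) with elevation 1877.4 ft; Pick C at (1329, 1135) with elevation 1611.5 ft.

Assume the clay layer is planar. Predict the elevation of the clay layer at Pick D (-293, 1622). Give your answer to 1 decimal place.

1865.6 ft

Let the plane be z = a·x + b·y + c.
Pick B−Pick A: −585a + 1049b = 562.4;  Pick C−Pick A: 112a + 549b = 296.5.
Solving gives a = 0.005177, b = 0.539017.
Then c = 1315 − a·1217 − b·586 = 992.84.
At (-293, 1622): z = −1.5 + 874.3 + 992.84 = 1865.6 ft.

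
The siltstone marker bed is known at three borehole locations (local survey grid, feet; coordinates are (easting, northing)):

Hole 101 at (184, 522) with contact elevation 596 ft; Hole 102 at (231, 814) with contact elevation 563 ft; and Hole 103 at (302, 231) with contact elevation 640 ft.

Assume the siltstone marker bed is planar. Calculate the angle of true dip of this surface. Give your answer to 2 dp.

8.03°

Two edge vectors: Hole 101→Hole 102 = (47, 292, -33), Hole 101→Hole 103 = (118, -291, 44).
Normal n = (Hole 101→Hole 102) × (Hole 101→Hole 103) = (3245, -5962, -48133).
So ∂z/∂E = −n_x/n_z = 0.06742 and ∂z/∂N = −n_y/n_z = −0.12387.
Gradient magnitude |∇z| = √(a² + b²) = √(0.00455 + 0.01534) = 0.14102.
True dip = arctan(0.14102) = 8.03°, dipping toward NNW (azimuth ≈ 331°).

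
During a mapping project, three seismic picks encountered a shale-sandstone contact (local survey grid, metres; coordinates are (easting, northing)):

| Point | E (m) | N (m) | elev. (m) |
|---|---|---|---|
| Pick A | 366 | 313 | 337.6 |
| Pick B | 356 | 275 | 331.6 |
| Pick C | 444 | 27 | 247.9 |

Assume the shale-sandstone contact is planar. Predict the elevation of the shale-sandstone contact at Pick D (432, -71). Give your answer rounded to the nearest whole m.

Let the plane be z = a·E + b·N + c.
Pick B−Pick A: −10a − 38b = −6;  Pick C−Pick A: 78a − 286b = −89.7.
Solving gives a = −0.29063, b = 0.23438.
Then c = 337.6 − a·366 − b·313 = 370.61.
At (432, -71): z = −125.6 − 16.6 + 370.61 = 228.4 m.

228 m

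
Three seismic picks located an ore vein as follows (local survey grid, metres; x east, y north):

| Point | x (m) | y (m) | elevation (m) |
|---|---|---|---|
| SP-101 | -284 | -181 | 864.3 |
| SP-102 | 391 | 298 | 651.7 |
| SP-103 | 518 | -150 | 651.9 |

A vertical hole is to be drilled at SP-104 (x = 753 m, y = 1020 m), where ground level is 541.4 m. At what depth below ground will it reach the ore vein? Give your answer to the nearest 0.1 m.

38.5 m

Two edge vectors: SP-101→SP-102 = (675, 479, -212.6), SP-101→SP-103 = (802, 31, -212.4).
Normal n = (SP-101→SP-102) × (SP-101→SP-103) = (-95149, -27135.2, -363233).
So ∂z/∂x = −n_x/n_z = −0.261950 and ∂z/∂y = −n_y/n_z = −0.074705.
Intercept c from SP-101: 864.3 − 74.39 − 13.52 = 776.38.
At (753, 1020): z_contact = −197.25 − 76.20 + 776.38 = 502.94 m.
Depth below ground = 541.4 − 502.94 = 38.5 m.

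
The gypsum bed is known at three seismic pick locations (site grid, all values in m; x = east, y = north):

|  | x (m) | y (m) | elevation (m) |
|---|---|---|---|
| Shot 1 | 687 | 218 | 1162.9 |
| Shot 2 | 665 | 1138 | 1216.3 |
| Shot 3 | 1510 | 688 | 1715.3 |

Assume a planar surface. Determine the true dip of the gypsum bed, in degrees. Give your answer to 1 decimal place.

32.4°

Two edge vectors: Shot 1→Shot 2 = (-22, 920, 53.4), Shot 1→Shot 3 = (823, 470, 552.4).
Normal n = (Shot 1→Shot 2) × (Shot 1→Shot 3) = (483110, 56101, -767500).
So ∂z/∂x = −n_x/n_z = 0.62946 and ∂z/∂y = −n_y/n_z = 0.07310.
Gradient magnitude |∇z| = √(a² + b²) = √(0.39622 + 0.00534) = 0.63369.
True dip = arctan(0.63369) = 32.4°, dipping toward W (azimuth ≈ 263°).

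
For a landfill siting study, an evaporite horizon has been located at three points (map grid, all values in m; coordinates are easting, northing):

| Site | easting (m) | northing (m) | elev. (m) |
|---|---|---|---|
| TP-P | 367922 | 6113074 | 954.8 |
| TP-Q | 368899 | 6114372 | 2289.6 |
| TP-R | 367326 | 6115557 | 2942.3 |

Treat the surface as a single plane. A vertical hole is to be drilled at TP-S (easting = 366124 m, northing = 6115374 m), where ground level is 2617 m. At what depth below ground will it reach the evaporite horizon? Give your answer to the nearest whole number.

107 m

Let the plane be z = a·easting + b·northing + c.
TP-Q−TP-P: 977a + 1298b = 1334.8;  TP-R−TP-P: −596a + 2483b = 1987.5.
Solving gives a = 0.22957763, b = 0.85554904.
Then c = 954.8 − a·367922 − b·6113074 = −5313546.46.
At (366124, 6115374): z_contact = 84053.9 + 5232002.4 − 5313546.46 = 2509.8 m.
Depth below ground = 2617 − 2509.8 = 107 m.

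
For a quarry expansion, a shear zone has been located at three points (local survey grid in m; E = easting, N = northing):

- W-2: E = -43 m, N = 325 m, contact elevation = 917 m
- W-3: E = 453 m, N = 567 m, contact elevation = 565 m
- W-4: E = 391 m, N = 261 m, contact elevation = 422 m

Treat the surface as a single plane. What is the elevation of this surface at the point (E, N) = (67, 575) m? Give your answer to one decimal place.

972.1 m

Let the plane be z = a·E + b·N + c.
W-3−W-2: 496a + 242b = −352;  W-4−W-2: 434a − 64b = −495.
Solving gives a = −1.04055, b = 0.67815.
Then c = 917 − a·-43 − b·325 = 651.86.
At (67, 575): z = −69.7 + 389.9 + 651.86 = 972.1 m.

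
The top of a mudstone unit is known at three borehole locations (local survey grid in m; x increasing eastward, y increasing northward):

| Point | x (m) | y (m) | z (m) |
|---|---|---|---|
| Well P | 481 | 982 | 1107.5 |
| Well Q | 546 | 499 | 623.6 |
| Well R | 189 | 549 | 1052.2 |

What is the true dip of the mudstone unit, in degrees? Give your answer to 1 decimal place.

Two edge vectors: Well P→Well Q = (65, -483, -483.9), Well P→Well R = (-292, -433, -55.3).
Normal n = (Well P→Well Q) × (Well P→Well R) = (-182818.8, 144893.3, -169181).
So ∂z/∂x = −n_x/n_z = −1.08061 and ∂z/∂y = −n_y/n_z = 0.85644.
Gradient magnitude |∇z| = √(a² + b²) = √(1.16772 + 0.73349) = 1.37884.
True dip = arctan(1.37884) = 54.0°, dipping toward SE (azimuth ≈ 128°).

54.0°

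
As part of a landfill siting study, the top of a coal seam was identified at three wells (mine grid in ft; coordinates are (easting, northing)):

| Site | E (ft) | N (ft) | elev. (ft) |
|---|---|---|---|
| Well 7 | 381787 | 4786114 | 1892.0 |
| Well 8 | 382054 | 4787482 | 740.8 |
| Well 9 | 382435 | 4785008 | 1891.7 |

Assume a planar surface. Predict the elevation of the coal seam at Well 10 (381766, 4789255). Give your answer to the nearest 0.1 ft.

-67.9 ft

Let the plane be z = a·E + b·N + c.
Well 8−Well 7: 267a + 1368b = −1151.2;  Well 9−Well 7: 648a − 1106b = −0.3.
Solving gives a = −1.077740940, b = −0.631171907.
Then c = 1892 − a·381787 − b·4786114 = 3434220.18.
At (381766, 4789255): z = −411444.8 − 3022843.2 + 3434220.18 = -67.9 ft.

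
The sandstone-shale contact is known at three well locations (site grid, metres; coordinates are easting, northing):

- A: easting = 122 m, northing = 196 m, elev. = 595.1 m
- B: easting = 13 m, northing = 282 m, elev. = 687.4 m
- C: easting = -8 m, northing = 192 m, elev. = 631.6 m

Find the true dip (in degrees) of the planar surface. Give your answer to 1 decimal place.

37.0°

Two edge vectors: A→B = (-109, 86, 92.3), A→C = (-130, -4, 36.5).
Normal n = (A→B) × (A→C) = (3508.2, -8020.5, 11616).
So ∂z/∂easting = −n_x/n_z = −0.30201 and ∂z/∂northing = −n_y/n_z = 0.69047.
Gradient magnitude |∇z| = √(a² + b²) = √(0.09121 + 0.47675) = 0.75363.
True dip = arctan(0.75363) = 37.0°, dipping toward SSE (azimuth ≈ 156°).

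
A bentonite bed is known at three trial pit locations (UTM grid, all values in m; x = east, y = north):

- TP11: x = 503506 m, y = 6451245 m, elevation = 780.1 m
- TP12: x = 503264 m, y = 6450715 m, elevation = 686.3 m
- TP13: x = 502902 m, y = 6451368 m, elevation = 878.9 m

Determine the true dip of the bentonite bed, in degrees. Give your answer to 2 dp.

Let the plane be z = a·x + b·y + c.
TP12−TP11: −242a − 530b = −93.8;  TP13−TP11: −604a + 123b = 98.8.
Solving gives a = −0.11669, b = 0.23026.
Gradient magnitude |∇z| = √(a² + b²) = √(0.01362 + 0.05302) = 0.25814.
True dip = arctan(0.25814) = 14.47°, dipping toward SSE (azimuth ≈ 153°).

14.47°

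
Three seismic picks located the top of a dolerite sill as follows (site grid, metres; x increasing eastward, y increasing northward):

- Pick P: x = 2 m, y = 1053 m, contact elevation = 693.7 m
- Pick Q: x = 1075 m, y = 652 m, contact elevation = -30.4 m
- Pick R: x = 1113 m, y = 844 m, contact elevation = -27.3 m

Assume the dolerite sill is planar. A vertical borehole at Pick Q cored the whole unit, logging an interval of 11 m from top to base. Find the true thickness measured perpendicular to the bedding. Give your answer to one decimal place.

9.3 m

Let the plane be z = a·x + b·y + c.
Pick Q−Pick P: 1073a − 401b = −724.1;  Pick R−Pick P: 1111a − 209b = −721.
Solving gives a = −0.62274, b = 0.13940.
|∇z| = √(a²+b²) = 0.63815, so dip δ = arctan(0.63815) = 32.54°.
True thickness = vertical thickness × cos δ = 11 × cos 32.54° = 9.3 m.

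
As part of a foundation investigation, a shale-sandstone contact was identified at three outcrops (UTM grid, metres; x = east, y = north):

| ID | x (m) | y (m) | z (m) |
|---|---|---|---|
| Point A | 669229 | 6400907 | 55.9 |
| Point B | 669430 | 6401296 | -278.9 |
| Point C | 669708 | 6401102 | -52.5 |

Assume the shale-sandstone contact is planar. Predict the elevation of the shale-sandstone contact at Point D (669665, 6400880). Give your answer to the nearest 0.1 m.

149.8 m

Let the plane be z = a·x + b·y + c.
Point B−Point A: 201a + 389b = −334.8;  Point C−Point A: 479a + 195b = −108.4.
Solving gives a = 0.157122662, b = −0.941855154.
Then c = 55.9 − a·669229 − b·6400907 = 5923632.11.
At (669665, 6400880): z = 105219.5 − 6028701.8 + 5923632.11 = 149.8 m.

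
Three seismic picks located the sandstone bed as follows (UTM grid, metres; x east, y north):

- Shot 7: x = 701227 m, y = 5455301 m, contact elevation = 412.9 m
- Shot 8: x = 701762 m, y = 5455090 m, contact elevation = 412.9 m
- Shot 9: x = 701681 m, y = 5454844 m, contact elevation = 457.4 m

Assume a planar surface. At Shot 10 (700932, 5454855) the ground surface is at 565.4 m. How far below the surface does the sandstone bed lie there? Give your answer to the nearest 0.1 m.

62.5 m

Let the plane be z = a·x + b·y + c.
Shot 8−Shot 7: 535a − 211b = 0;  Shot 9−Shot 7: 454a − 457b = 44.5.
Solving gives a = −0.063143489, b = −0.160103160.
Then c = 412.9 − a·701227 − b·5455301 = 918101.75.
At (700932, 5454855): z_contact = −44259.29 − 873339.52 + 918101.75 = 502.93 m.
Depth below ground = 565.4 − 502.93 = 62.5 m.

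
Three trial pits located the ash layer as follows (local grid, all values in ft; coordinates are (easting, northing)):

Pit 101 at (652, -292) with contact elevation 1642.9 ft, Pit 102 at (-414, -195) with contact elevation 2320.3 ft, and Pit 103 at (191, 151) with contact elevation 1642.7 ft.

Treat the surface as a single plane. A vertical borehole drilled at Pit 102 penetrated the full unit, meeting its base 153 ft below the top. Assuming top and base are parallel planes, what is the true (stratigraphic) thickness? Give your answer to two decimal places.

Two edge vectors: Pit 101→Pit 102 = (-1066, 97, 677.4), Pit 101→Pit 103 = (-461, 443, -0.2).
Normal n = (Pit 101→Pit 102) × (Pit 101→Pit 103) = (-300107.6, -312494.6, -427521).
So ∂z/∂E = −n_x/n_z = −0.70197 and ∂z/∂N = −n_y/n_z = −0.73095.
|∇z| = √(a²+b²) = 1.01343, so dip δ = arctan(1.01343) = 45.38°.
True thickness = vertical thickness × cos δ = 153 × cos 45.38° = 107.46 ft.

107.46 ft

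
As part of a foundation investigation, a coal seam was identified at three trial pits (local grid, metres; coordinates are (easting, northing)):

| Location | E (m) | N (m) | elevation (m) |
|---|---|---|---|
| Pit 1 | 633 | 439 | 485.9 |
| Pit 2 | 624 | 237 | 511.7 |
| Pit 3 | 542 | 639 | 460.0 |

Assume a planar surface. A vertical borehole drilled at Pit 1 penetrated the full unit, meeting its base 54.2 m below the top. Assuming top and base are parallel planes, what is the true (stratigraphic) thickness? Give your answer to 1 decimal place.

53.8 m

Two edge vectors: Pit 1→Pit 2 = (-9, -202, 25.8), Pit 1→Pit 3 = (-91, 200, -25.9).
Normal n = (Pit 1→Pit 2) × (Pit 1→Pit 3) = (71.8, -2580.9, -20182).
So ∂z/∂E = −n_x/n_z = 0.00356 and ∂z/∂N = −n_y/n_z = −0.12788.
|∇z| = √(a²+b²) = 0.12793, so dip δ = arctan(0.12793) = 7.29°.
True thickness = vertical thickness × cos δ = 54.2 × cos 7.29° = 53.8 m.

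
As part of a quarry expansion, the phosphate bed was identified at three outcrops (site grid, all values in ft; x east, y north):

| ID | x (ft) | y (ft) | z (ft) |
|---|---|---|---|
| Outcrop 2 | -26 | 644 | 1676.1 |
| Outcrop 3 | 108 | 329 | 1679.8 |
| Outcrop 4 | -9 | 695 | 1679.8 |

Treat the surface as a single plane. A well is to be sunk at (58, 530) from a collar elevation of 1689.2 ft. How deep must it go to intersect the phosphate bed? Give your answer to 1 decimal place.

7.8 ft

Two edge vectors: Outcrop 2→Outcrop 3 = (134, -315, 3.7), Outcrop 2→Outcrop 4 = (17, 51, 3.7).
Normal n = (Outcrop 2→Outcrop 3) × (Outcrop 2→Outcrop 4) = (-1354.2, -432.9, 12189).
So ∂z/∂x = −n_x/n_z = 0.11110 and ∂z/∂y = −n_y/n_z = 0.03552.
Intercept c from Outcrop 2: 1676.1 + 2.89 − 22.87 = 1656.12.
At (58, 530): z_contact = 6.44 + 18.82 + 1656.12 = 1681.38 ft.
Depth below ground = 1689.2 − 1681.38 = 7.8 ft.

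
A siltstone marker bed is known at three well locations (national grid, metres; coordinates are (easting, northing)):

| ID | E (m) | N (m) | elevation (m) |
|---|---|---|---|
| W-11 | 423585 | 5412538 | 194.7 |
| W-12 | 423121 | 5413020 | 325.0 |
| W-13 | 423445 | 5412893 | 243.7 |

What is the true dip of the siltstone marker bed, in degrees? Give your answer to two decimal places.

Two edge vectors: W-11→W-12 = (-464, 482, 130.3), W-11→W-13 = (-140, 355, 49).
Normal n = (W-11→W-12) × (W-11→W-13) = (-22638.5, 4494, -97240).
So ∂z/∂E = −n_x/n_z = −0.23281 and ∂z/∂N = −n_y/n_z = 0.04622.
Gradient magnitude |∇z| = √(a² + b²) = √(0.05420 + 0.00214) = 0.23735.
True dip = arctan(0.23735) = 13.35°, dipping toward E (azimuth ≈ 101°).

13.35°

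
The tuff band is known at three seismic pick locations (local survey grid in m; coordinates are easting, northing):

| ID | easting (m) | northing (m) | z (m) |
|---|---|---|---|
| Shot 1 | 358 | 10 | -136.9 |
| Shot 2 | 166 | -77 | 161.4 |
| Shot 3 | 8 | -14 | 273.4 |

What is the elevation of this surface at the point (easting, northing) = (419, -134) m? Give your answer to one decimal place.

Let the plane be z = a·easting + b·northing + c.
Shot 2−Shot 1: −192a − 87b = 298.3;  Shot 3−Shot 1: −350a − 24b = 410.3.
Solving gives a = −1.10428, b = −0.99170.
Then c = -136.9 − a·358 − b·10 = 268.35.
At (419, -134): z = −462.7 + 132.9 + 268.35 = -61.5 m.

-61.5 m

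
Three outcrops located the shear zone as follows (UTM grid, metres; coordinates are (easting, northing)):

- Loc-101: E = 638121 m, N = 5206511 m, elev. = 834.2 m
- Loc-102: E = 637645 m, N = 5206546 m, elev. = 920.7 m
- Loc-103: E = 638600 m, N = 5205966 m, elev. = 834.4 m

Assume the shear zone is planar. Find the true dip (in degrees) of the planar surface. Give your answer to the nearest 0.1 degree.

14.5°

Let the plane be z = a·E + b·N + c.
Loc-102−Loc-101: −476a + 35b = 86.5;  Loc-103−Loc-101: 479a − 545b = 0.2.
Solving gives a = −0.19431, b = −0.17114.
Gradient magnitude |∇z| = √(a² + b²) = √(0.03776 + 0.02929) = 0.25893.
True dip = arctan(0.25893) = 14.5°, dipping toward NE (azimuth ≈ 049°).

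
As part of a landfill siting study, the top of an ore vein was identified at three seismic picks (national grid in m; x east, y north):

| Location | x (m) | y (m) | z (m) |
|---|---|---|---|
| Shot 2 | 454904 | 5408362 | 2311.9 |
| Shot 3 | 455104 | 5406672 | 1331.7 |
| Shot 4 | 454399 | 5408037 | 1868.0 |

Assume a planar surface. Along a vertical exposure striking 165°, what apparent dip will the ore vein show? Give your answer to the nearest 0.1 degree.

26.2°

Let the plane be z = a·x + b·y + c.
Shot 3−Shot 2: 200a − 1690b = −980.2;  Shot 4−Shot 2: −505a − 325b = −443.9.
Solving gives a = 0.46995, b = 0.63562.
Unit vector along 165° is (sin 165°, cos 165°) = (0.2588, -0.9659).
Slope in that direction = a·(0.2588) + b·(-0.9659) = −0.49233.
Apparent dip = arctan|0.49233| = 26.2° (true dip is 38.3°, so apparent ≤ true as expected).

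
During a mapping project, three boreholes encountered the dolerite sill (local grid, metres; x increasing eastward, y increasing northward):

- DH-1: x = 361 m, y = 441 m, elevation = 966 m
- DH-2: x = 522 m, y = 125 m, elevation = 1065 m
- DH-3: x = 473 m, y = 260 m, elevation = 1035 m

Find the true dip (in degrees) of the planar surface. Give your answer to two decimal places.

Let the plane be z = a·x + b·y + c.
DH-2−DH-1: 161a − 316b = 99;  DH-3−DH-1: 112a − 181b = 69.
Solving gives a = 0.62150, b = 0.00336.
Gradient magnitude |∇z| = √(a² + b²) = √(0.38626 + 0.00001) = 0.62151.
True dip = arctan(0.62151) = 31.86°, dipping toward W (azimuth ≈ 270°).

31.86°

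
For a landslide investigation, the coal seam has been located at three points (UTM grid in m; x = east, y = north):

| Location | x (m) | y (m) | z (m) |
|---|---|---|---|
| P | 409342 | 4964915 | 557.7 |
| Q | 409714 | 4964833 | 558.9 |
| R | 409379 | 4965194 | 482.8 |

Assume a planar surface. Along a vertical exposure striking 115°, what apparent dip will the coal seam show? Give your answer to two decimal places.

3.50°

Two edge vectors: P→Q = (372, -82, 1.2), P→R = (37, 279, -74.9).
Normal n = (P→Q) × (P→R) = (5807, 27907.2, 106822).
So ∂z/∂x = −n_x/n_z = −0.05436 and ∂z/∂y = −n_y/n_z = −0.26125.
Unit vector along 115° is (sin 115°, cos 115°) = (0.9063, -0.4226).
Slope in that direction = a·(0.9063) + b·(-0.4226) = 0.06114.
Apparent dip = arctan|0.06114| = 3.50° (true dip is 14.9°, so apparent ≤ true as expected).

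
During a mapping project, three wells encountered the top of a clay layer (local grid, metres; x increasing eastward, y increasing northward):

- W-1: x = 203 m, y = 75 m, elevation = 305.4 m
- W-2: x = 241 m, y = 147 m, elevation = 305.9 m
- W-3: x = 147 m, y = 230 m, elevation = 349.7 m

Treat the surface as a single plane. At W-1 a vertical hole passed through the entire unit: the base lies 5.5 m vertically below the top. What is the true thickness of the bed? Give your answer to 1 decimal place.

Two edge vectors: W-1→W-2 = (38, 72, 0.5), W-1→W-3 = (-56, 155, 44.3).
Normal n = (W-1→W-2) × (W-1→W-3) = (3112.1, -1711.4, 9922).
So ∂z/∂x = −n_x/n_z = −0.31366 and ∂z/∂y = −n_y/n_z = 0.17249.
|∇z| = √(a²+b²) = 0.35795, so dip δ = arctan(0.35795) = 19.70°.
True thickness = vertical thickness × cos δ = 5.5 × cos 19.70° = 5.2 m.

5.2 m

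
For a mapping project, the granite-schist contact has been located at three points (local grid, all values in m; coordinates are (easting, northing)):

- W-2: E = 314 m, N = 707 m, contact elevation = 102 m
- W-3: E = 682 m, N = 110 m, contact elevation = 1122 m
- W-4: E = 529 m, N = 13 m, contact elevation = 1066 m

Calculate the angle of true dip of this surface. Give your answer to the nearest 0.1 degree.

Two edge vectors: W-2→W-3 = (368, -597, 1020), W-2→W-4 = (215, -694, 964).
Normal n = (W-2→W-3) × (W-2→W-4) = (132372, -135452, -127037).
So ∂z/∂E = −n_x/n_z = 1.04200 and ∂z/∂N = −n_y/n_z = −1.06624.
Gradient magnitude |∇z| = √(a² + b²) = √(1.08575 + 1.13687) = 1.49085.
True dip = arctan(1.49085) = 56.1°, dipping toward NW (azimuth ≈ 316°).

56.1°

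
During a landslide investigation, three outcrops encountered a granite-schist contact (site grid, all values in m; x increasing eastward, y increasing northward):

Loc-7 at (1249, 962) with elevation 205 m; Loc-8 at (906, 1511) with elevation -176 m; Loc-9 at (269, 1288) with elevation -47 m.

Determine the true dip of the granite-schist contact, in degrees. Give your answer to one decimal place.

34.0°

Let the plane be z = a·x + b·y + c.
Loc-8−Loc-7: −343a + 549b = −381;  Loc-9−Loc-7: −980a + 326b = −252.
Solving gives a = 0.03318, b = −0.67326.
Gradient magnitude |∇z| = √(a² + b²) = √(0.00110 + 0.45328) = 0.67408.
True dip = arctan(0.67408) = 34.0°, dipping toward N (azimuth ≈ 357°).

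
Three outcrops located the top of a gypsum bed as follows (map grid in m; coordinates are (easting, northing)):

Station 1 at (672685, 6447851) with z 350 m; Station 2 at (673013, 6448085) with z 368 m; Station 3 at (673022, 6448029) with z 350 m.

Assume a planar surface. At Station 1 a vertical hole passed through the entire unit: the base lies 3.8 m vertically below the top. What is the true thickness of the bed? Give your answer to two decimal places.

Two edge vectors: Station 1→Station 2 = (328, 234, 18), Station 1→Station 3 = (337, 178, 0).
Normal n = (Station 1→Station 2) × (Station 1→Station 3) = (-3204, 6066, -20474).
So ∂z/∂E = −n_x/n_z = −0.15649 and ∂z/∂N = −n_y/n_z = 0.29628.
|∇z| = √(a²+b²) = 0.33507, so dip δ = arctan(0.33507) = 18.52°.
True thickness = vertical thickness × cos δ = 3.8 × cos 18.52° = 3.60 m.

3.60 m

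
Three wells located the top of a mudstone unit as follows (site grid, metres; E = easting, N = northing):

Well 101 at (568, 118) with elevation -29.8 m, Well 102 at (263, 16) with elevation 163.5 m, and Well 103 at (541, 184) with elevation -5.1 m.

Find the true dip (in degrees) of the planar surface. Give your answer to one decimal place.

Let the plane be z = a·E + b·N + c.
Well 102−Well 101: −305a − 102b = 193.3;  Well 103−Well 101: −27a + 66b = 24.7.
Solving gives a = −0.66759, b = 0.10114.
Gradient magnitude |∇z| = √(a² + b²) = √(0.44568 + 0.01023) = 0.67521.
True dip = arctan(0.67521) = 34.0°, dipping toward E (azimuth ≈ 099°).

34.0°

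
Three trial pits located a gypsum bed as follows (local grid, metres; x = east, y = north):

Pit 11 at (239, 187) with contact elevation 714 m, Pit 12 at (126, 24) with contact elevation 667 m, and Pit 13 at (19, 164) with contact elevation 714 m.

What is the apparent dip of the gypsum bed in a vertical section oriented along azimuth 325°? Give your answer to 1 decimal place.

Two edge vectors: Pit 11→Pit 12 = (-113, -163, -47), Pit 11→Pit 13 = (-220, -23, 0).
Normal n = (Pit 11→Pit 12) × (Pit 11→Pit 13) = (-1081, 10340, -33261).
So ∂z/∂x = −n_x/n_z = −0.03250 and ∂z/∂y = −n_y/n_z = 0.31087.
Unit vector along 325° is (sin 325°, cos 325°) = (-0.5736, 0.8192).
Slope in that direction = a·(-0.5736) + b·(0.8192) = 0.27330.
Apparent dip = arctan|0.27330| = 15.3° (true dip is 17.4°, so apparent ≤ true as expected).

15.3°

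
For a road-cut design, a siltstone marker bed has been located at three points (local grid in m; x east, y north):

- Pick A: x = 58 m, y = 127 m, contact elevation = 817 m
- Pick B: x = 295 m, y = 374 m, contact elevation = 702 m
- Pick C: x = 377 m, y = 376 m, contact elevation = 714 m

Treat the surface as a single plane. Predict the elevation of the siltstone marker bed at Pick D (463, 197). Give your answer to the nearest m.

839 m

Two edge vectors: Pick A→Pick B = (237, 247, -115), Pick A→Pick C = (319, 249, -103).
Normal n = (Pick A→Pick B) × (Pick A→Pick C) = (3194, -12274, -19780).
So ∂z/∂x = −n_x/n_z = 0.16148 and ∂z/∂y = −n_y/n_z = −0.62053.
Intercept c from Pick A: 817 − 9.37 + 78.81 = 886.44.
At (463, 197): z = 74.8 − 122.2 + 886.44 = 839.0 m.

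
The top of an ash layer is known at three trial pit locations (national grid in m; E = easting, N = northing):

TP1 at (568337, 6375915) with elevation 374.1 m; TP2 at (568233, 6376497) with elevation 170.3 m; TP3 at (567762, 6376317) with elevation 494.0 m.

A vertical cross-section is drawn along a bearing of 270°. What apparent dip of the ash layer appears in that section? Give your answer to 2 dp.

Two edge vectors: TP1→TP2 = (-104, 582, -203.8), TP1→TP3 = (-575, 402, 119.9).
Normal n = (TP1→TP2) × (TP1→TP3) = (151709.4, 129654.6, 292842).
So ∂z/∂E = −n_x/n_z = −0.51806 and ∂z/∂N = −n_y/n_z = −0.44275.
Unit vector along 270° is (sin 270°, cos 270°) = (-1.0000, -0.0000).
Slope in that direction = a·(-1.0000) + b·(-0.0000) = 0.51806.
Apparent dip = arctan|0.51806| = 27.39° (true dip is 34.3°, so apparent ≤ true as expected).

27.39°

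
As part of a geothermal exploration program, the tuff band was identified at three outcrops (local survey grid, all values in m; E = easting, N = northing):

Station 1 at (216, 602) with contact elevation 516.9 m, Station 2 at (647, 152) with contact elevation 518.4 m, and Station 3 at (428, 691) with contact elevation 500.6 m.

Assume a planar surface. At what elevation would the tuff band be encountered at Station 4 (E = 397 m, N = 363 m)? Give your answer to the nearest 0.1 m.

520.3 m

Let the plane be z = a·E + b·N + c.
Station 2−Station 1: 431a − 450b = 1.5;  Station 3−Station 1: 212a + 89b = −16.3.
Solving gives a = −0.05384, b = −0.05490.
Then c = 516.9 − a·216 − b·602 = 561.58.
At (397, 363): z = −21.4 − 19.9 + 561.58 = 520.3 m.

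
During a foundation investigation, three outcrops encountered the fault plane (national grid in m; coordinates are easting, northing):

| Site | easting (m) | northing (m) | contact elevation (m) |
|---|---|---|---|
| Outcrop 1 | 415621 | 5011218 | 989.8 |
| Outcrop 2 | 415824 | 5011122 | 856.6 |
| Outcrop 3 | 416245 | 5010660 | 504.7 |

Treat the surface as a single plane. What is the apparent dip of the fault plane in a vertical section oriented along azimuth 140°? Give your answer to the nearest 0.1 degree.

Two edge vectors: Outcrop 1→Outcrop 2 = (203, -96, -133.2), Outcrop 1→Outcrop 3 = (624, -558, -485.1).
Normal n = (Outcrop 1→Outcrop 2) × (Outcrop 1→Outcrop 3) = (-27756, 15358.5, -53370).
So ∂z/∂easting = −n_x/n_z = −0.52007 and ∂z/∂northing = −n_y/n_z = 0.28777.
Unit vector along 140° is (sin 140°, cos 140°) = (0.6428, -0.7660).
Slope in that direction = a·(0.6428) + b·(-0.7660) = −0.55474.
Apparent dip = arctan|0.55474| = 29.0° (true dip is 30.7°, so apparent ≤ true as expected).

29.0°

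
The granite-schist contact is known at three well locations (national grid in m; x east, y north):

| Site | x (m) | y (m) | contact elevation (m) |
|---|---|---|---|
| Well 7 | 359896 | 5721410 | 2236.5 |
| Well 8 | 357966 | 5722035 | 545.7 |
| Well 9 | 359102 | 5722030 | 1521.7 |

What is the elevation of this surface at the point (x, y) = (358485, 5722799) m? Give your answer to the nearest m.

Let the plane be z = a·x + b·y + c.
Well 8−Well 7: −1930a + 625b = −1690.8;  Well 9−Well 7: −794a + 620b = −714.8.
Solving gives a = 0.85892197, b = −0.05292896.
Then c = 2236.5 − a·359896 − b·5721410 = −4057.78.
At (358485, 5722799): z = 307910.6 − 302901.8 − 4057.78 = 951.0 m.

951 m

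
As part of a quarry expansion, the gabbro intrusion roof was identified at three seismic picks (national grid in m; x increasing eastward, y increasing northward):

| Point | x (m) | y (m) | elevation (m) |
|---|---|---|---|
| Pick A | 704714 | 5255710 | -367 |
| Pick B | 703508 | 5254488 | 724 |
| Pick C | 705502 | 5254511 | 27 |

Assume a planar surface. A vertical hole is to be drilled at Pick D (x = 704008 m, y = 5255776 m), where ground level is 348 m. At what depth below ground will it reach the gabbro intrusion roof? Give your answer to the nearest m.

509 m

Two edge vectors: Pick A→Pick B = (-1206, -1222, 1091), Pick A→Pick C = (788, -1199, 394).
Normal n = (Pick A→Pick B) × (Pick A→Pick C) = (826641, 1334872, 2408930).
So ∂z/∂x = −n_x/n_z = −0.34315692 and ∂z/∂y = −n_y/n_z = −0.55413482.
Intercept c from Pick A: -367 + 241827.49 + 2912371.93 = 3153832.42.
At (704008, 5255776): z_contact = −241585.2 − 2912408.5 + 3153832.42 = -161.3 m.
Depth below ground = 348 − (-161.3) = 509 m.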